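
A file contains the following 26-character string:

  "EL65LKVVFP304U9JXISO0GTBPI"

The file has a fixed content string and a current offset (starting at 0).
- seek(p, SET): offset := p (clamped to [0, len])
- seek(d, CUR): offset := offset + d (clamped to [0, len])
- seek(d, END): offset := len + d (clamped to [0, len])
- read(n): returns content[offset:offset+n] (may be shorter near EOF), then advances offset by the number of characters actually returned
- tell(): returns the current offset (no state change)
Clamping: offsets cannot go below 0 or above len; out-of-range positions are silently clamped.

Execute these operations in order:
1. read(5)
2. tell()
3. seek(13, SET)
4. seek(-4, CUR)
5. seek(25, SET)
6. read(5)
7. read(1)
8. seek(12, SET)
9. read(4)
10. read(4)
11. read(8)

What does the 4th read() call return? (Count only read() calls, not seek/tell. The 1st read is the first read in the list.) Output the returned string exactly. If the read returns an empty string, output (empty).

Answer: 4U9J

Derivation:
After 1 (read(5)): returned 'EL65L', offset=5
After 2 (tell()): offset=5
After 3 (seek(13, SET)): offset=13
After 4 (seek(-4, CUR)): offset=9
After 5 (seek(25, SET)): offset=25
After 6 (read(5)): returned 'I', offset=26
After 7 (read(1)): returned '', offset=26
After 8 (seek(12, SET)): offset=12
After 9 (read(4)): returned '4U9J', offset=16
After 10 (read(4)): returned 'XISO', offset=20
After 11 (read(8)): returned '0GTBPI', offset=26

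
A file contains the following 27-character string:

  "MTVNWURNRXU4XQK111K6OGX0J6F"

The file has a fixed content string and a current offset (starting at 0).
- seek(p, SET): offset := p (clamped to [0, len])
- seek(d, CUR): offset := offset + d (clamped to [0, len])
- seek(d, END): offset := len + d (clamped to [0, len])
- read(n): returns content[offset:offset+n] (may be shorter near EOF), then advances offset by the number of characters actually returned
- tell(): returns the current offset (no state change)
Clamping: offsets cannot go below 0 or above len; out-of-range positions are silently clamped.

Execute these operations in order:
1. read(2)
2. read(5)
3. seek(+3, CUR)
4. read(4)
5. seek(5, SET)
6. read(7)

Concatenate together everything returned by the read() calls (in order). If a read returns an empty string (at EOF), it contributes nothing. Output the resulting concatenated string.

Answer: MTVNWURU4XQURNRXU4

Derivation:
After 1 (read(2)): returned 'MT', offset=2
After 2 (read(5)): returned 'VNWUR', offset=7
After 3 (seek(+3, CUR)): offset=10
After 4 (read(4)): returned 'U4XQ', offset=14
After 5 (seek(5, SET)): offset=5
After 6 (read(7)): returned 'URNRXU4', offset=12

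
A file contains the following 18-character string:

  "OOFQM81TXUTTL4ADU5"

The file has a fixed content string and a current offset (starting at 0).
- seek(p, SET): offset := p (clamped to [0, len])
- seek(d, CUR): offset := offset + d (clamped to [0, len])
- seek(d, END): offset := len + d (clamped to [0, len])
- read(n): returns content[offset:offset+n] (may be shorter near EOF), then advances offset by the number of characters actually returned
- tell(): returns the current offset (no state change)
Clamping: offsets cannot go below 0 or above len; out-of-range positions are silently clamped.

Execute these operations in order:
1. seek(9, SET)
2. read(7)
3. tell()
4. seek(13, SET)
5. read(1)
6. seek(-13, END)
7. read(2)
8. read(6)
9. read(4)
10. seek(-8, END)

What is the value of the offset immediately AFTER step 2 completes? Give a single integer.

Answer: 16

Derivation:
After 1 (seek(9, SET)): offset=9
After 2 (read(7)): returned 'UTTL4AD', offset=16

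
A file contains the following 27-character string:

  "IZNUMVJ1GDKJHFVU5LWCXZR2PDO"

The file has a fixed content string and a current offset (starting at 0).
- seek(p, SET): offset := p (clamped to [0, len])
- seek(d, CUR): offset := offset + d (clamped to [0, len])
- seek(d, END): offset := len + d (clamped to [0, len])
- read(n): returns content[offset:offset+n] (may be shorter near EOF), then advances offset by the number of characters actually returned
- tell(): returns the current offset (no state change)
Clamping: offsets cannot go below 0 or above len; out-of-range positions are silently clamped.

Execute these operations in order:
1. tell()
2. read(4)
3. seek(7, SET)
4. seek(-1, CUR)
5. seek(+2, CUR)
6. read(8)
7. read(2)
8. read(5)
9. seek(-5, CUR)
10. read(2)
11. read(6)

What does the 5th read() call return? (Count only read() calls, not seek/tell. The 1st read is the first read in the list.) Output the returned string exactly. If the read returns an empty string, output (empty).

Answer: WC

Derivation:
After 1 (tell()): offset=0
After 2 (read(4)): returned 'IZNU', offset=4
After 3 (seek(7, SET)): offset=7
After 4 (seek(-1, CUR)): offset=6
After 5 (seek(+2, CUR)): offset=8
After 6 (read(8)): returned 'GDKJHFVU', offset=16
After 7 (read(2)): returned '5L', offset=18
After 8 (read(5)): returned 'WCXZR', offset=23
After 9 (seek(-5, CUR)): offset=18
After 10 (read(2)): returned 'WC', offset=20
After 11 (read(6)): returned 'XZR2PD', offset=26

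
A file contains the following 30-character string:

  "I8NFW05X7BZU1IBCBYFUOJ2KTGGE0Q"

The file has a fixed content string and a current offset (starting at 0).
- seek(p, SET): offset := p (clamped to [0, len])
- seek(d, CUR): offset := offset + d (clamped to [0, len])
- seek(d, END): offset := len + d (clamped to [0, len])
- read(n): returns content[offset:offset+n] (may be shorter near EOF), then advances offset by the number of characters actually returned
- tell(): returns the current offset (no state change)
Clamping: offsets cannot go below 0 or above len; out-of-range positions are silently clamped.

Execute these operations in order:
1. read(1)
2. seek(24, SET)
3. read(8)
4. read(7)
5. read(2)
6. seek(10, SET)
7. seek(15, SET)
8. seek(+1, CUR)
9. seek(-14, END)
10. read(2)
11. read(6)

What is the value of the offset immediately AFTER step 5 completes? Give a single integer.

Answer: 30

Derivation:
After 1 (read(1)): returned 'I', offset=1
After 2 (seek(24, SET)): offset=24
After 3 (read(8)): returned 'TGGE0Q', offset=30
After 4 (read(7)): returned '', offset=30
After 5 (read(2)): returned '', offset=30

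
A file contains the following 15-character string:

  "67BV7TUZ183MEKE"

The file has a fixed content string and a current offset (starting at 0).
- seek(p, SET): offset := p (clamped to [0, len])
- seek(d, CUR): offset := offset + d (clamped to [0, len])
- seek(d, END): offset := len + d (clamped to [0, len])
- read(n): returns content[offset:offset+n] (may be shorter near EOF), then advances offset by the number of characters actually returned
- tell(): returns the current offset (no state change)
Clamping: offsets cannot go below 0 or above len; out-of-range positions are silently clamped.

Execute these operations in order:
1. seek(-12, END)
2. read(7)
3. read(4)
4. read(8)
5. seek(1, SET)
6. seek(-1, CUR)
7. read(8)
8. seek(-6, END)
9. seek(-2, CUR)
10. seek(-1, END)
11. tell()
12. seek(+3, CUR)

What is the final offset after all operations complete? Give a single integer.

After 1 (seek(-12, END)): offset=3
After 2 (read(7)): returned 'V7TUZ18', offset=10
After 3 (read(4)): returned '3MEK', offset=14
After 4 (read(8)): returned 'E', offset=15
After 5 (seek(1, SET)): offset=1
After 6 (seek(-1, CUR)): offset=0
After 7 (read(8)): returned '67BV7TUZ', offset=8
After 8 (seek(-6, END)): offset=9
After 9 (seek(-2, CUR)): offset=7
After 10 (seek(-1, END)): offset=14
After 11 (tell()): offset=14
After 12 (seek(+3, CUR)): offset=15

Answer: 15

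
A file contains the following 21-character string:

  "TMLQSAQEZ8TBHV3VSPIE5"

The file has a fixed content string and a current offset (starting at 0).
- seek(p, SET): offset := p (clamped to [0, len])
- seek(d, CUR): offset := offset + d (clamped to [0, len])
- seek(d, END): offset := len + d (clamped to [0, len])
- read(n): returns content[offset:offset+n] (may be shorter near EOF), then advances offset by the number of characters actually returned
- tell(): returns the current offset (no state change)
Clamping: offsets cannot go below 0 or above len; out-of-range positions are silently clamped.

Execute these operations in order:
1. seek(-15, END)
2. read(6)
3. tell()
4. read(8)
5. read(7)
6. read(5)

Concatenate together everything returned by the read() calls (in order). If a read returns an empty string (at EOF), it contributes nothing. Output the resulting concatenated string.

After 1 (seek(-15, END)): offset=6
After 2 (read(6)): returned 'QEZ8TB', offset=12
After 3 (tell()): offset=12
After 4 (read(8)): returned 'HV3VSPIE', offset=20
After 5 (read(7)): returned '5', offset=21
After 6 (read(5)): returned '', offset=21

Answer: QEZ8TBHV3VSPIE5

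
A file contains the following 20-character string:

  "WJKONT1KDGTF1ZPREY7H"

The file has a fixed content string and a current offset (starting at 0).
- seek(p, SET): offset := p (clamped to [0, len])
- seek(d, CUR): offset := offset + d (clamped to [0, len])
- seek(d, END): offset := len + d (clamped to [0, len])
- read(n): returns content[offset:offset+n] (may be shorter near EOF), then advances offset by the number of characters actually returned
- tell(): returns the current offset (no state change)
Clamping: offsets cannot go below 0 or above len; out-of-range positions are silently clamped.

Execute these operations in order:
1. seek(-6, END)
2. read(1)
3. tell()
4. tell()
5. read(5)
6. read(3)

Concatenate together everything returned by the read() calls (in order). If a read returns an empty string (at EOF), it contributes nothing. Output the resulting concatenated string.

Answer: PREY7H

Derivation:
After 1 (seek(-6, END)): offset=14
After 2 (read(1)): returned 'P', offset=15
After 3 (tell()): offset=15
After 4 (tell()): offset=15
After 5 (read(5)): returned 'REY7H', offset=20
After 6 (read(3)): returned '', offset=20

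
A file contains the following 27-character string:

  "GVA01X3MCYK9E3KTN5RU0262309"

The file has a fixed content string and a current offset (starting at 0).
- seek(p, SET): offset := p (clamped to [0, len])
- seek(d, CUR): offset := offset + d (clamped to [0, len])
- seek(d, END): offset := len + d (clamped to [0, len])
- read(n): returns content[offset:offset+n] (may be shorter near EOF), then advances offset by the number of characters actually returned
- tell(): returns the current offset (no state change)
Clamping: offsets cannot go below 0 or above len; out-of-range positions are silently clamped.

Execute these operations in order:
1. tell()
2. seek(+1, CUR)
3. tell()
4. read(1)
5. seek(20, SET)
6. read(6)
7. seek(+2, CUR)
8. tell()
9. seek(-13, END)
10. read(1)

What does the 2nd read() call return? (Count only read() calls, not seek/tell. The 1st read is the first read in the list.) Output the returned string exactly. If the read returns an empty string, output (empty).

Answer: 026230

Derivation:
After 1 (tell()): offset=0
After 2 (seek(+1, CUR)): offset=1
After 3 (tell()): offset=1
After 4 (read(1)): returned 'V', offset=2
After 5 (seek(20, SET)): offset=20
After 6 (read(6)): returned '026230', offset=26
After 7 (seek(+2, CUR)): offset=27
After 8 (tell()): offset=27
After 9 (seek(-13, END)): offset=14
After 10 (read(1)): returned 'K', offset=15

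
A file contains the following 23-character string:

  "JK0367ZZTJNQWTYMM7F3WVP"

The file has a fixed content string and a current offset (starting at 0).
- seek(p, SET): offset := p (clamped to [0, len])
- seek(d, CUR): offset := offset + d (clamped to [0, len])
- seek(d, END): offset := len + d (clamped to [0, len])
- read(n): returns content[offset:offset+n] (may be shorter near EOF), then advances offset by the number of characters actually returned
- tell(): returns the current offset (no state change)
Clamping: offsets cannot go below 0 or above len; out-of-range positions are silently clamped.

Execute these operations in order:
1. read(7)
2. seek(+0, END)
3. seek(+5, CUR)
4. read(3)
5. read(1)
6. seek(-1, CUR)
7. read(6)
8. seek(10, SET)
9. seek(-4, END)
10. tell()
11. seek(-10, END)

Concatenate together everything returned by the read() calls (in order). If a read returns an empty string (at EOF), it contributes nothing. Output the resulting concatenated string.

After 1 (read(7)): returned 'JK0367Z', offset=7
After 2 (seek(+0, END)): offset=23
After 3 (seek(+5, CUR)): offset=23
After 4 (read(3)): returned '', offset=23
After 5 (read(1)): returned '', offset=23
After 6 (seek(-1, CUR)): offset=22
After 7 (read(6)): returned 'P', offset=23
After 8 (seek(10, SET)): offset=10
After 9 (seek(-4, END)): offset=19
After 10 (tell()): offset=19
After 11 (seek(-10, END)): offset=13

Answer: JK0367ZP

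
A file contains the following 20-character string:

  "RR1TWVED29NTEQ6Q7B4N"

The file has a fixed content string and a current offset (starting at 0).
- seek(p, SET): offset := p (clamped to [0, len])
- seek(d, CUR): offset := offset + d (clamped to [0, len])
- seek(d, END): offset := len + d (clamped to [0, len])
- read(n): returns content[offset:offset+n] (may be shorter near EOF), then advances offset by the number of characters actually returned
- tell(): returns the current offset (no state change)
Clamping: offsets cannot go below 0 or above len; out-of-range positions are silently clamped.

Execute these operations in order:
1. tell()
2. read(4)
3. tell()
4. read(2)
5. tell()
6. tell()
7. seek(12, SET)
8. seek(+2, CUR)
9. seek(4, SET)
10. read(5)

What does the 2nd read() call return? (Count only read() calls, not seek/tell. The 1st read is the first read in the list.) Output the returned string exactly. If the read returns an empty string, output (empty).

Answer: WV

Derivation:
After 1 (tell()): offset=0
After 2 (read(4)): returned 'RR1T', offset=4
After 3 (tell()): offset=4
After 4 (read(2)): returned 'WV', offset=6
After 5 (tell()): offset=6
After 6 (tell()): offset=6
After 7 (seek(12, SET)): offset=12
After 8 (seek(+2, CUR)): offset=14
After 9 (seek(4, SET)): offset=4
After 10 (read(5)): returned 'WVED2', offset=9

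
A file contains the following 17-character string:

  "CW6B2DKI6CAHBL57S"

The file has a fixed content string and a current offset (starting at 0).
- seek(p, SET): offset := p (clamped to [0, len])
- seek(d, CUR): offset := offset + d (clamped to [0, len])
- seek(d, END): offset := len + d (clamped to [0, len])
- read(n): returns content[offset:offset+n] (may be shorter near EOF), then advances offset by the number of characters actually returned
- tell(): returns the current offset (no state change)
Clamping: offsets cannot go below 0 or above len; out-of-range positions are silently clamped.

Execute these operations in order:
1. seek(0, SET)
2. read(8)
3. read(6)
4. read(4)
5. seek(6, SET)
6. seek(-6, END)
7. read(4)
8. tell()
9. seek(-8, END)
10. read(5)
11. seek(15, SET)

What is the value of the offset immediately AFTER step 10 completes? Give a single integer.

Answer: 14

Derivation:
After 1 (seek(0, SET)): offset=0
After 2 (read(8)): returned 'CW6B2DKI', offset=8
After 3 (read(6)): returned '6CAHBL', offset=14
After 4 (read(4)): returned '57S', offset=17
After 5 (seek(6, SET)): offset=6
After 6 (seek(-6, END)): offset=11
After 7 (read(4)): returned 'HBL5', offset=15
After 8 (tell()): offset=15
After 9 (seek(-8, END)): offset=9
After 10 (read(5)): returned 'CAHBL', offset=14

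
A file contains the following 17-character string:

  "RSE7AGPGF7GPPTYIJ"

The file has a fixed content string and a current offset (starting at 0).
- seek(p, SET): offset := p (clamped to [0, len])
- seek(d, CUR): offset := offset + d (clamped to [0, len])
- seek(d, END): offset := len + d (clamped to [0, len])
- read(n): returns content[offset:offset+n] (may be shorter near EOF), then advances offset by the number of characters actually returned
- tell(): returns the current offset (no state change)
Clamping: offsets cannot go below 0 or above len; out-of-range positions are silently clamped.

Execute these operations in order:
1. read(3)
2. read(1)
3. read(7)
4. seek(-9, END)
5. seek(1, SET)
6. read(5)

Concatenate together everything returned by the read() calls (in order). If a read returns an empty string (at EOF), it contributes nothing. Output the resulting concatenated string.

After 1 (read(3)): returned 'RSE', offset=3
After 2 (read(1)): returned '7', offset=4
After 3 (read(7)): returned 'AGPGF7G', offset=11
After 4 (seek(-9, END)): offset=8
After 5 (seek(1, SET)): offset=1
After 6 (read(5)): returned 'SE7AG', offset=6

Answer: RSE7AGPGF7GSE7AG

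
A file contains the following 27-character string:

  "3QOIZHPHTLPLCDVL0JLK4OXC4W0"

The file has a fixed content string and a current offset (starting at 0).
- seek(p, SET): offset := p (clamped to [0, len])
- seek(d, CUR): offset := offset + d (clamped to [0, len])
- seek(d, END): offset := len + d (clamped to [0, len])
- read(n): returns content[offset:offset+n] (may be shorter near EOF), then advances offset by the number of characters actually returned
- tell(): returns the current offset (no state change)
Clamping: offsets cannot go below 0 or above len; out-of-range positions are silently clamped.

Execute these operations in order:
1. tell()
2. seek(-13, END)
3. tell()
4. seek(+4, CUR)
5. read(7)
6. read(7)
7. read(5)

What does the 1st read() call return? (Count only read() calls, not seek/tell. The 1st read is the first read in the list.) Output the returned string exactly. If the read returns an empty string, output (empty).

After 1 (tell()): offset=0
After 2 (seek(-13, END)): offset=14
After 3 (tell()): offset=14
After 4 (seek(+4, CUR)): offset=18
After 5 (read(7)): returned 'LK4OXC4', offset=25
After 6 (read(7)): returned 'W0', offset=27
After 7 (read(5)): returned '', offset=27

Answer: LK4OXC4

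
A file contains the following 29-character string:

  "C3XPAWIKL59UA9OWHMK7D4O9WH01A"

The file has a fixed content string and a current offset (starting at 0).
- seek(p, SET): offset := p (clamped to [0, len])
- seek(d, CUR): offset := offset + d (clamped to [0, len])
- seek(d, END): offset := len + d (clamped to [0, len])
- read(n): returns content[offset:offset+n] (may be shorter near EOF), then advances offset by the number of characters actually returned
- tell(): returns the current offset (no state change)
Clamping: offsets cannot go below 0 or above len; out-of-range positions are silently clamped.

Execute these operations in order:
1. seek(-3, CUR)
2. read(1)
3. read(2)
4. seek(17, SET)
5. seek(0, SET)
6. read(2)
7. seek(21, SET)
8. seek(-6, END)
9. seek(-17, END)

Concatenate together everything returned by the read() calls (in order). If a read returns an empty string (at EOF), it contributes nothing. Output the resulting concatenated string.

Answer: C3XC3

Derivation:
After 1 (seek(-3, CUR)): offset=0
After 2 (read(1)): returned 'C', offset=1
After 3 (read(2)): returned '3X', offset=3
After 4 (seek(17, SET)): offset=17
After 5 (seek(0, SET)): offset=0
After 6 (read(2)): returned 'C3', offset=2
After 7 (seek(21, SET)): offset=21
After 8 (seek(-6, END)): offset=23
After 9 (seek(-17, END)): offset=12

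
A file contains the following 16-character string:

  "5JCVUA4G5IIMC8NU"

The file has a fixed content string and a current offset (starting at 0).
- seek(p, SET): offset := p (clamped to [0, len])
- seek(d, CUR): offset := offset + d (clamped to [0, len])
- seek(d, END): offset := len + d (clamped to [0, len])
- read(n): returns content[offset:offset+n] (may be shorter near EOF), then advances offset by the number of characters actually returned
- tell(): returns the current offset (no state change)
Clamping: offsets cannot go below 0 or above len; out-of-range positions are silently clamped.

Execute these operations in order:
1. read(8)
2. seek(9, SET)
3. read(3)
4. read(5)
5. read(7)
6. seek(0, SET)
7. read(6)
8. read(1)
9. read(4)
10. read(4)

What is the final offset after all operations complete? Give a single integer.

After 1 (read(8)): returned '5JCVUA4G', offset=8
After 2 (seek(9, SET)): offset=9
After 3 (read(3)): returned 'IIM', offset=12
After 4 (read(5)): returned 'C8NU', offset=16
After 5 (read(7)): returned '', offset=16
After 6 (seek(0, SET)): offset=0
After 7 (read(6)): returned '5JCVUA', offset=6
After 8 (read(1)): returned '4', offset=7
After 9 (read(4)): returned 'G5II', offset=11
After 10 (read(4)): returned 'MC8N', offset=15

Answer: 15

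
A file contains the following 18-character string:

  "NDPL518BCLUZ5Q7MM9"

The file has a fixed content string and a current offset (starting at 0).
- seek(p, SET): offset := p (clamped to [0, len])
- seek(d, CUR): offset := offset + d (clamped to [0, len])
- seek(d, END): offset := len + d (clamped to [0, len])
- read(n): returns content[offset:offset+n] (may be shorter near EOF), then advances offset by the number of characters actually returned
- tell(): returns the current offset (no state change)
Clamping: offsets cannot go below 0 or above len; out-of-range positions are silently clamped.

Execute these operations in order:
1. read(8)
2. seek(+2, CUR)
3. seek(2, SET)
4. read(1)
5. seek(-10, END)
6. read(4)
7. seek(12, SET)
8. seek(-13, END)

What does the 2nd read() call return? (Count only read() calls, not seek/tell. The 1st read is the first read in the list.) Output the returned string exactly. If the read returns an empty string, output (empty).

Answer: P

Derivation:
After 1 (read(8)): returned 'NDPL518B', offset=8
After 2 (seek(+2, CUR)): offset=10
After 3 (seek(2, SET)): offset=2
After 4 (read(1)): returned 'P', offset=3
After 5 (seek(-10, END)): offset=8
After 6 (read(4)): returned 'CLUZ', offset=12
After 7 (seek(12, SET)): offset=12
After 8 (seek(-13, END)): offset=5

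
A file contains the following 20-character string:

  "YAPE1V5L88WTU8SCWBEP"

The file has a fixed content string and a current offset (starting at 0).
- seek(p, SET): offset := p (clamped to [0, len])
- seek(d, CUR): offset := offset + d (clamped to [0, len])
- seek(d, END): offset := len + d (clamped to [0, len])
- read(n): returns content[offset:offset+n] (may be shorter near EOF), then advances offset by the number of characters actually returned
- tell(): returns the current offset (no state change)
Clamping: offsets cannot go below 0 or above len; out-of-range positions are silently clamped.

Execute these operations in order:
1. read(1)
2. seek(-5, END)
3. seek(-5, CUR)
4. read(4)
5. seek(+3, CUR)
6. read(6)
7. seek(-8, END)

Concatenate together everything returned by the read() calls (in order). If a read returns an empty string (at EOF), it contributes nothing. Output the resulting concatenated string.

After 1 (read(1)): returned 'Y', offset=1
After 2 (seek(-5, END)): offset=15
After 3 (seek(-5, CUR)): offset=10
After 4 (read(4)): returned 'WTU8', offset=14
After 5 (seek(+3, CUR)): offset=17
After 6 (read(6)): returned 'BEP', offset=20
After 7 (seek(-8, END)): offset=12

Answer: YWTU8BEP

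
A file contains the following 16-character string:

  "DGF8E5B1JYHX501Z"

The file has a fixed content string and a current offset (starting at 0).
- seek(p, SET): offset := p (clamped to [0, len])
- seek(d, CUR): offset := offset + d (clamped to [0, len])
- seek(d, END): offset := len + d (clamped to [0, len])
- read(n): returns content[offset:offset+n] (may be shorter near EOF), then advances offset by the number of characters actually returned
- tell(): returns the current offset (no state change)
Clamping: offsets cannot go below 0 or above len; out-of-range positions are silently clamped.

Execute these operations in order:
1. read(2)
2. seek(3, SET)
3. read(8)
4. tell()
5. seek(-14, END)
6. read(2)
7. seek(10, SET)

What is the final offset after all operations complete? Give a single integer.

After 1 (read(2)): returned 'DG', offset=2
After 2 (seek(3, SET)): offset=3
After 3 (read(8)): returned '8E5B1JYH', offset=11
After 4 (tell()): offset=11
After 5 (seek(-14, END)): offset=2
After 6 (read(2)): returned 'F8', offset=4
After 7 (seek(10, SET)): offset=10

Answer: 10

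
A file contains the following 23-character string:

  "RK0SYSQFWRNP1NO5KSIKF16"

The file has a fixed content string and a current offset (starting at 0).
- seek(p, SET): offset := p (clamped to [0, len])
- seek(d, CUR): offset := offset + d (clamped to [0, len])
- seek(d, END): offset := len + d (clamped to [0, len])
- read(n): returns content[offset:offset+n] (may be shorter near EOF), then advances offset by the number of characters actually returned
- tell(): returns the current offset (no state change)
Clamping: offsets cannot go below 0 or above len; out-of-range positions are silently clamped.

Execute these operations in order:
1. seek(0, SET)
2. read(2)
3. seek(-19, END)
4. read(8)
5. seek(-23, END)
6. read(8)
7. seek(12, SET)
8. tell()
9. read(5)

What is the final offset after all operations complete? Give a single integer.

Answer: 17

Derivation:
After 1 (seek(0, SET)): offset=0
After 2 (read(2)): returned 'RK', offset=2
After 3 (seek(-19, END)): offset=4
After 4 (read(8)): returned 'YSQFWRNP', offset=12
After 5 (seek(-23, END)): offset=0
After 6 (read(8)): returned 'RK0SYSQF', offset=8
After 7 (seek(12, SET)): offset=12
After 8 (tell()): offset=12
After 9 (read(5)): returned '1NO5K', offset=17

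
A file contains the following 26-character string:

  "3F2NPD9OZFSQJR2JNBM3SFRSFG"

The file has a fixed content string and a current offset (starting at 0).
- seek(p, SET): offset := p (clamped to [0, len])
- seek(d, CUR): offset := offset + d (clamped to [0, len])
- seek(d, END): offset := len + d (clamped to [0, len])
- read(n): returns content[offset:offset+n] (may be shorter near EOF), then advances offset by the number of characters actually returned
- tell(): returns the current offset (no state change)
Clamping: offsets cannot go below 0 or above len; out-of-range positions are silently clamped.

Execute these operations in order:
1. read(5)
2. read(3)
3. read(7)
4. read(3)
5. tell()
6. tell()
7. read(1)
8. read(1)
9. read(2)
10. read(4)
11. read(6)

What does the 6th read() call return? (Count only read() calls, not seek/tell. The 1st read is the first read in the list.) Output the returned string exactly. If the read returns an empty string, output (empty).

After 1 (read(5)): returned '3F2NP', offset=5
After 2 (read(3)): returned 'D9O', offset=8
After 3 (read(7)): returned 'ZFSQJR2', offset=15
After 4 (read(3)): returned 'JNB', offset=18
After 5 (tell()): offset=18
After 6 (tell()): offset=18
After 7 (read(1)): returned 'M', offset=19
After 8 (read(1)): returned '3', offset=20
After 9 (read(2)): returned 'SF', offset=22
After 10 (read(4)): returned 'RSFG', offset=26
After 11 (read(6)): returned '', offset=26

Answer: 3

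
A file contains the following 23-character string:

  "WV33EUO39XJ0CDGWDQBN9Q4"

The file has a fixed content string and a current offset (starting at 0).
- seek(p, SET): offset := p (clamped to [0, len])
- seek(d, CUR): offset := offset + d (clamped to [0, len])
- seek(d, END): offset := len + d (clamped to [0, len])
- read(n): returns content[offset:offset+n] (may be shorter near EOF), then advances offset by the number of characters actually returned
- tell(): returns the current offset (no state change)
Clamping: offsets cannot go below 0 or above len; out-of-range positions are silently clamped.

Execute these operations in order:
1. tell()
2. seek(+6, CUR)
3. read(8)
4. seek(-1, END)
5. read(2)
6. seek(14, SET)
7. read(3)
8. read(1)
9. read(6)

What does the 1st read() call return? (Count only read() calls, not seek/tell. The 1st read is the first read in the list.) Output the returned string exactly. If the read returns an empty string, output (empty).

After 1 (tell()): offset=0
After 2 (seek(+6, CUR)): offset=6
After 3 (read(8)): returned 'O39XJ0CD', offset=14
After 4 (seek(-1, END)): offset=22
After 5 (read(2)): returned '4', offset=23
After 6 (seek(14, SET)): offset=14
After 7 (read(3)): returned 'GWD', offset=17
After 8 (read(1)): returned 'Q', offset=18
After 9 (read(6)): returned 'BN9Q4', offset=23

Answer: O39XJ0CD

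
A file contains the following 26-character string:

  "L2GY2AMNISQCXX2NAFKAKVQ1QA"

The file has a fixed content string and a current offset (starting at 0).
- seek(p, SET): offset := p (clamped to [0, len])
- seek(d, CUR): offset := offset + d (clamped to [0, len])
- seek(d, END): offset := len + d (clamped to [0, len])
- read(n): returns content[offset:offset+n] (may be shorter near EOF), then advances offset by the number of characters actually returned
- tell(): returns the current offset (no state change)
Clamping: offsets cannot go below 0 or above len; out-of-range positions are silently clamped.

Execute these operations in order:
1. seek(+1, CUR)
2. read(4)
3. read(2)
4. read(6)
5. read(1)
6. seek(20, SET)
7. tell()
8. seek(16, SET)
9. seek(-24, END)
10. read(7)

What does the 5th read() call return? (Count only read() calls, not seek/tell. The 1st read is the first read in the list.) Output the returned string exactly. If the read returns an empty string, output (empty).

Answer: GY2AMNI

Derivation:
After 1 (seek(+1, CUR)): offset=1
After 2 (read(4)): returned '2GY2', offset=5
After 3 (read(2)): returned 'AM', offset=7
After 4 (read(6)): returned 'NISQCX', offset=13
After 5 (read(1)): returned 'X', offset=14
After 6 (seek(20, SET)): offset=20
After 7 (tell()): offset=20
After 8 (seek(16, SET)): offset=16
After 9 (seek(-24, END)): offset=2
After 10 (read(7)): returned 'GY2AMNI', offset=9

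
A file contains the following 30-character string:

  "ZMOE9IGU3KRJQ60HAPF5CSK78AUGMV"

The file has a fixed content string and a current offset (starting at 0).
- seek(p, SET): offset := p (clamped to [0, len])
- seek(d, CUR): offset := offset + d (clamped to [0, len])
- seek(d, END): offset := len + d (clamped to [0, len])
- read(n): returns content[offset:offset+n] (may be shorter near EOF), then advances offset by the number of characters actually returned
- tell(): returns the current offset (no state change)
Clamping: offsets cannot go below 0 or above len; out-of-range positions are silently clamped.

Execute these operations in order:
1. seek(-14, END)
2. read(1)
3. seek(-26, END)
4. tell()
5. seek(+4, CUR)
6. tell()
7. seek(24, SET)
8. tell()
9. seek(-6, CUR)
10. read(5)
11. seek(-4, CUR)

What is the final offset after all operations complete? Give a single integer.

Answer: 19

Derivation:
After 1 (seek(-14, END)): offset=16
After 2 (read(1)): returned 'A', offset=17
After 3 (seek(-26, END)): offset=4
After 4 (tell()): offset=4
After 5 (seek(+4, CUR)): offset=8
After 6 (tell()): offset=8
After 7 (seek(24, SET)): offset=24
After 8 (tell()): offset=24
After 9 (seek(-6, CUR)): offset=18
After 10 (read(5)): returned 'F5CSK', offset=23
After 11 (seek(-4, CUR)): offset=19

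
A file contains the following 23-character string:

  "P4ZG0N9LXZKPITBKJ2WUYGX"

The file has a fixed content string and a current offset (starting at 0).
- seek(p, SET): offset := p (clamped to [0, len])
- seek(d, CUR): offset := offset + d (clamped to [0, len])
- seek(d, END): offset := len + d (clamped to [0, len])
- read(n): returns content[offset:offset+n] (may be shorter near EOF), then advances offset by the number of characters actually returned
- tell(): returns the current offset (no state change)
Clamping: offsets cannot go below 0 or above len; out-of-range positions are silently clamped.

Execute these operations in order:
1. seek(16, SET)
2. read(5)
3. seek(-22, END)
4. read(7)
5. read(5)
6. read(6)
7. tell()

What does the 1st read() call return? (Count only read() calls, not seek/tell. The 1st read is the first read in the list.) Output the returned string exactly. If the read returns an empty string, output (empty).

Answer: J2WUY

Derivation:
After 1 (seek(16, SET)): offset=16
After 2 (read(5)): returned 'J2WUY', offset=21
After 3 (seek(-22, END)): offset=1
After 4 (read(7)): returned '4ZG0N9L', offset=8
After 5 (read(5)): returned 'XZKPI', offset=13
After 6 (read(6)): returned 'TBKJ2W', offset=19
After 7 (tell()): offset=19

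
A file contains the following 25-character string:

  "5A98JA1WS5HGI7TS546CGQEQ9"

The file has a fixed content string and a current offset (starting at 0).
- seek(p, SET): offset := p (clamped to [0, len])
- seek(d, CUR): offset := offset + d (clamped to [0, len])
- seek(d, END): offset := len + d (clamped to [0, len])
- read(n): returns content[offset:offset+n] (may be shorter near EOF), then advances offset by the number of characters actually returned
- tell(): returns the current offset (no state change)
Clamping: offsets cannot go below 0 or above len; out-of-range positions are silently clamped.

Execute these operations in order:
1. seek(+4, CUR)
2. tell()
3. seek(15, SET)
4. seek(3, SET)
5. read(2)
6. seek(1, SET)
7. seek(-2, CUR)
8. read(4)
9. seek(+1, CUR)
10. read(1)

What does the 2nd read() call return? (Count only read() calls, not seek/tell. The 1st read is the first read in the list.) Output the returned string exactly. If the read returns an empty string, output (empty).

Answer: 5A98

Derivation:
After 1 (seek(+4, CUR)): offset=4
After 2 (tell()): offset=4
After 3 (seek(15, SET)): offset=15
After 4 (seek(3, SET)): offset=3
After 5 (read(2)): returned '8J', offset=5
After 6 (seek(1, SET)): offset=1
After 7 (seek(-2, CUR)): offset=0
After 8 (read(4)): returned '5A98', offset=4
After 9 (seek(+1, CUR)): offset=5
After 10 (read(1)): returned 'A', offset=6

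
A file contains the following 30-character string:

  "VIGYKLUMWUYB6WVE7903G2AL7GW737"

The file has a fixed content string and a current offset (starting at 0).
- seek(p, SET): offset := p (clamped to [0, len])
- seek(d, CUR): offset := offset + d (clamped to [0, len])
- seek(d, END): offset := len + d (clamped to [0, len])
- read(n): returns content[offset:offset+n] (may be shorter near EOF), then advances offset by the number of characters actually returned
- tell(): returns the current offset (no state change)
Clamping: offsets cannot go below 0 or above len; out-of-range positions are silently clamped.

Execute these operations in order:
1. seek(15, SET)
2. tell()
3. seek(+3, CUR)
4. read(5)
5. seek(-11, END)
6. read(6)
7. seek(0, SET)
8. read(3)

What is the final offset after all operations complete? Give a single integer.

After 1 (seek(15, SET)): offset=15
After 2 (tell()): offset=15
After 3 (seek(+3, CUR)): offset=18
After 4 (read(5)): returned '03G2A', offset=23
After 5 (seek(-11, END)): offset=19
After 6 (read(6)): returned '3G2AL7', offset=25
After 7 (seek(0, SET)): offset=0
After 8 (read(3)): returned 'VIG', offset=3

Answer: 3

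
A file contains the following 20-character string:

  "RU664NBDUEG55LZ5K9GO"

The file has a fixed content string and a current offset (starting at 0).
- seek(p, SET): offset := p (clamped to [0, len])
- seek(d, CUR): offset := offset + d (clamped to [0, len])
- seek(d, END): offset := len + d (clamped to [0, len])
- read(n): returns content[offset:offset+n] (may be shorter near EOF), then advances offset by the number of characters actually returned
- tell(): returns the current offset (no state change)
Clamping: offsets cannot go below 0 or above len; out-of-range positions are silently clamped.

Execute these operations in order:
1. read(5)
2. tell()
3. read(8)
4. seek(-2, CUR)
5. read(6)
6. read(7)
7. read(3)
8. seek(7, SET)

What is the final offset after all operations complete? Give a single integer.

After 1 (read(5)): returned 'RU664', offset=5
After 2 (tell()): offset=5
After 3 (read(8)): returned 'NBDUEG55', offset=13
After 4 (seek(-2, CUR)): offset=11
After 5 (read(6)): returned '55LZ5K', offset=17
After 6 (read(7)): returned '9GO', offset=20
After 7 (read(3)): returned '', offset=20
After 8 (seek(7, SET)): offset=7

Answer: 7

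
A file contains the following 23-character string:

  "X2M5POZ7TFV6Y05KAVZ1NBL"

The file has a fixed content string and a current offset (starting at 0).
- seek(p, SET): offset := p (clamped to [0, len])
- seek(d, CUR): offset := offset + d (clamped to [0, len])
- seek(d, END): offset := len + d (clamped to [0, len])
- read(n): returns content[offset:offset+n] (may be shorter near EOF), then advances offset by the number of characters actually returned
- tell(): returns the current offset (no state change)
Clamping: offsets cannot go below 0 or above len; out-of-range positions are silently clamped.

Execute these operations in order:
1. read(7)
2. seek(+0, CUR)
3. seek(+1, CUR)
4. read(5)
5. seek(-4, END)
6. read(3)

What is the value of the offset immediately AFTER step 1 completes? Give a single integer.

After 1 (read(7)): returned 'X2M5POZ', offset=7

Answer: 7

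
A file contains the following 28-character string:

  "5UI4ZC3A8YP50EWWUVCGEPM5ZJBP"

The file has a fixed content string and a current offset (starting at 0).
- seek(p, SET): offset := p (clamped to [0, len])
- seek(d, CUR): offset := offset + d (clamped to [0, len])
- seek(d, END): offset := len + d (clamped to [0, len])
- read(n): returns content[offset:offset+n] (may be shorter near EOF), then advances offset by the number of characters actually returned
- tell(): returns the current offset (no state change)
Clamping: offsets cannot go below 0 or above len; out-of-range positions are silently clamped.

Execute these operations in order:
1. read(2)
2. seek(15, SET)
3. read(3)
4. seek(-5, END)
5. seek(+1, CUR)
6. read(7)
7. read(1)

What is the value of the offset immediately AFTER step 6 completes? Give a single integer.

Answer: 28

Derivation:
After 1 (read(2)): returned '5U', offset=2
After 2 (seek(15, SET)): offset=15
After 3 (read(3)): returned 'WUV', offset=18
After 4 (seek(-5, END)): offset=23
After 5 (seek(+1, CUR)): offset=24
After 6 (read(7)): returned 'ZJBP', offset=28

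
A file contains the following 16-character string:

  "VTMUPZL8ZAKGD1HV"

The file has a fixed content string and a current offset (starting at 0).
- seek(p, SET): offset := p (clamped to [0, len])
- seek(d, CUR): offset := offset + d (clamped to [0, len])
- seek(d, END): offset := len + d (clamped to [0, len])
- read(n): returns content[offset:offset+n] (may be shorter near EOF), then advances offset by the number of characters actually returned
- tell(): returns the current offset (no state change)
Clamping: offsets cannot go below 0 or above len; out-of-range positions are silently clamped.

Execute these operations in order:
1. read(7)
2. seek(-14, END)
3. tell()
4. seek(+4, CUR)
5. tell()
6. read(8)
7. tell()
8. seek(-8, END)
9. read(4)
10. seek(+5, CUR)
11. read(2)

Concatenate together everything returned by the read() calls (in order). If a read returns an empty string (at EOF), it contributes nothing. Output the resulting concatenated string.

Answer: VTMUPZLL8ZAKGD1ZAKG

Derivation:
After 1 (read(7)): returned 'VTMUPZL', offset=7
After 2 (seek(-14, END)): offset=2
After 3 (tell()): offset=2
After 4 (seek(+4, CUR)): offset=6
After 5 (tell()): offset=6
After 6 (read(8)): returned 'L8ZAKGD1', offset=14
After 7 (tell()): offset=14
After 8 (seek(-8, END)): offset=8
After 9 (read(4)): returned 'ZAKG', offset=12
After 10 (seek(+5, CUR)): offset=16
After 11 (read(2)): returned '', offset=16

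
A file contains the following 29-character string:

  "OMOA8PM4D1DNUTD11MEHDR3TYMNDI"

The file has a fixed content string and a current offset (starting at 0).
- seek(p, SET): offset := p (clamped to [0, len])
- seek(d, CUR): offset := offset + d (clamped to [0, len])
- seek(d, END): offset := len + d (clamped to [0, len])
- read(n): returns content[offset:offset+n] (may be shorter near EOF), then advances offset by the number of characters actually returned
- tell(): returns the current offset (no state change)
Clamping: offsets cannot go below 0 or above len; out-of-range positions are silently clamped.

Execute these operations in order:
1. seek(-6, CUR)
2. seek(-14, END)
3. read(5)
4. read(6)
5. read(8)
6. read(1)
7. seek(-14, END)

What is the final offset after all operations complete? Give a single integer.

Answer: 15

Derivation:
After 1 (seek(-6, CUR)): offset=0
After 2 (seek(-14, END)): offset=15
After 3 (read(5)): returned '11MEH', offset=20
After 4 (read(6)): returned 'DR3TYM', offset=26
After 5 (read(8)): returned 'NDI', offset=29
After 6 (read(1)): returned '', offset=29
After 7 (seek(-14, END)): offset=15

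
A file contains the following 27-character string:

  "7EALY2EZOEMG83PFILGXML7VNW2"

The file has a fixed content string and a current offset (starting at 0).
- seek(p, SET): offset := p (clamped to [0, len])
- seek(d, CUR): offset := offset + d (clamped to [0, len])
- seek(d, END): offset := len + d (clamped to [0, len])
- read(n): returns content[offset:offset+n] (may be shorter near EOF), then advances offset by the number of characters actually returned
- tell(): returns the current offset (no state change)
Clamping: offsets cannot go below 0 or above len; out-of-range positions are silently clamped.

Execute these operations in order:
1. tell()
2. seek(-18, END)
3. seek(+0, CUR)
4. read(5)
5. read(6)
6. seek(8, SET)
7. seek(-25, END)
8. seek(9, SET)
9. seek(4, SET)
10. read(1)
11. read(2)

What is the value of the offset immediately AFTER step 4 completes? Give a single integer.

After 1 (tell()): offset=0
After 2 (seek(-18, END)): offset=9
After 3 (seek(+0, CUR)): offset=9
After 4 (read(5)): returned 'EMG83', offset=14

Answer: 14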